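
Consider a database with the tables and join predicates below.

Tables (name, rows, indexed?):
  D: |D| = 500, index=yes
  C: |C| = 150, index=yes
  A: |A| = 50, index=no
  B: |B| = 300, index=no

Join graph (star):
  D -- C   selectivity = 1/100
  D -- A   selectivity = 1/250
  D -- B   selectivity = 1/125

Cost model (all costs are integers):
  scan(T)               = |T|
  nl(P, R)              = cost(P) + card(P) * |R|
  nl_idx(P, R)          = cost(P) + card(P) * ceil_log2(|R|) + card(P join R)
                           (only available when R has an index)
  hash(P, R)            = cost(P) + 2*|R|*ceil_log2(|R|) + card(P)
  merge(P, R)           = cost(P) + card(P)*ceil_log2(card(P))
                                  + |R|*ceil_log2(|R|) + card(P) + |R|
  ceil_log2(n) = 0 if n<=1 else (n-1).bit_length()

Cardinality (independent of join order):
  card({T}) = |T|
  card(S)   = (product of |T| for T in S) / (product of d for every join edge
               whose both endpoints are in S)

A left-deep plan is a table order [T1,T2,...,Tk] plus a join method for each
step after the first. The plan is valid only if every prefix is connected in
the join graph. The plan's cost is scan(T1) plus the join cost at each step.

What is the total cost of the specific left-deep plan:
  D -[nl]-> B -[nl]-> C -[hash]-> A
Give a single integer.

step 1: scan D: cost=500, card=500
step 2: join B via nl
    card(P join B) = 500*300/(125) = 1200
    cost = 500 + 500*300 = 150500
step 3: join C via nl
    card(P join C) = 1200*150/(100) = 1800
    cost = 150500 + 1200*150 = 330500
step 4: join A via hash
    card(P join A) = 1800*50/(250) = 360
    cost = 330500 + 2*50*6 + 1800 = 332900

332900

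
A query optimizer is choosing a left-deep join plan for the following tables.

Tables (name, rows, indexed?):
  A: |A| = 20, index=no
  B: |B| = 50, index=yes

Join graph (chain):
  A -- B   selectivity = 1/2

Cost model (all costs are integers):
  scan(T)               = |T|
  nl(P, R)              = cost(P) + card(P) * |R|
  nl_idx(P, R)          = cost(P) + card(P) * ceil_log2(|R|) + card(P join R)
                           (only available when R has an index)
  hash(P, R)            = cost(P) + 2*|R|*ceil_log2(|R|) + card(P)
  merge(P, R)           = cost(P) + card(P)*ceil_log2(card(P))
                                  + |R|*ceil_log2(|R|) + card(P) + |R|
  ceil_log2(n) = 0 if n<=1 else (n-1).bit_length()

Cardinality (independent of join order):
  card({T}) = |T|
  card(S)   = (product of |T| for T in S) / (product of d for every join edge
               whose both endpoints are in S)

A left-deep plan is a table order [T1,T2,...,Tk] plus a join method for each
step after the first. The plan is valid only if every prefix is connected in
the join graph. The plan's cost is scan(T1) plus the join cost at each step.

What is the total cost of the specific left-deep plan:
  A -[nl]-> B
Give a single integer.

step 1: scan A: cost=20, card=20
step 2: join B via nl
    card(P join B) = 20*50/(2) = 500
    cost = 20 + 20*50 = 1020

1020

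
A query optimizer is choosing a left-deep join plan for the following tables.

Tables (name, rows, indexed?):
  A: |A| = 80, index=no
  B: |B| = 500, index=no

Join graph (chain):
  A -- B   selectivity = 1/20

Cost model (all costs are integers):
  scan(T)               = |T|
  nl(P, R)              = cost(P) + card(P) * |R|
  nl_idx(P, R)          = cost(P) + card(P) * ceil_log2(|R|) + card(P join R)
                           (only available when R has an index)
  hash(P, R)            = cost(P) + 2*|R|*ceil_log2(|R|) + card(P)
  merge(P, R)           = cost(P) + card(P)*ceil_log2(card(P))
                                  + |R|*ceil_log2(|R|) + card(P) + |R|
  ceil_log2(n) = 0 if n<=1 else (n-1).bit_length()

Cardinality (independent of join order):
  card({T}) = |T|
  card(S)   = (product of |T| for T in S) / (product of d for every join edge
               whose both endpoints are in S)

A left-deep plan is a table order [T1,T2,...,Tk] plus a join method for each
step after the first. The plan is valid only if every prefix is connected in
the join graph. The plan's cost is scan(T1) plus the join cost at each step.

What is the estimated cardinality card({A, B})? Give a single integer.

2000

Tables in S: A(80), B(500)
Edges inside S: A-B(d=20)
numerator = 80 * 500 = 40000
denominator = 20 = 20
card(S) = 40000 / 20 = 2000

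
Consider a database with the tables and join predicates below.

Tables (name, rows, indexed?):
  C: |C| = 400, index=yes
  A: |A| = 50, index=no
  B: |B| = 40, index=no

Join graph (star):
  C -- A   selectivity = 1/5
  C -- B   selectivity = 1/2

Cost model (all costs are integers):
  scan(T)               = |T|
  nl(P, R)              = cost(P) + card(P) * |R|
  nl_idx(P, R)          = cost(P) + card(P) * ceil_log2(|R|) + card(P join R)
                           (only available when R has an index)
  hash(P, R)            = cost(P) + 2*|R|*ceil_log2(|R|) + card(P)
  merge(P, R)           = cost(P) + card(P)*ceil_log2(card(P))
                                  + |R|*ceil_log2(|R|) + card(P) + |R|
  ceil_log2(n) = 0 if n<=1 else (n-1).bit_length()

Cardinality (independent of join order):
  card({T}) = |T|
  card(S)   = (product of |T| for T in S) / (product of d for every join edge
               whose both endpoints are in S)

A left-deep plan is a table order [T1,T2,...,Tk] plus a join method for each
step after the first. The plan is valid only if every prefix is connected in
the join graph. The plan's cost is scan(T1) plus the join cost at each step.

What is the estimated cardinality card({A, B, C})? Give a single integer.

80000

Tables in S: A(50), B(40), C(400)
Edges inside S: C-A(d=5), C-B(d=2)
numerator = 50 * 40 * 400 = 800000
denominator = 5 * 2 = 10
card(S) = 800000 / 10 = 80000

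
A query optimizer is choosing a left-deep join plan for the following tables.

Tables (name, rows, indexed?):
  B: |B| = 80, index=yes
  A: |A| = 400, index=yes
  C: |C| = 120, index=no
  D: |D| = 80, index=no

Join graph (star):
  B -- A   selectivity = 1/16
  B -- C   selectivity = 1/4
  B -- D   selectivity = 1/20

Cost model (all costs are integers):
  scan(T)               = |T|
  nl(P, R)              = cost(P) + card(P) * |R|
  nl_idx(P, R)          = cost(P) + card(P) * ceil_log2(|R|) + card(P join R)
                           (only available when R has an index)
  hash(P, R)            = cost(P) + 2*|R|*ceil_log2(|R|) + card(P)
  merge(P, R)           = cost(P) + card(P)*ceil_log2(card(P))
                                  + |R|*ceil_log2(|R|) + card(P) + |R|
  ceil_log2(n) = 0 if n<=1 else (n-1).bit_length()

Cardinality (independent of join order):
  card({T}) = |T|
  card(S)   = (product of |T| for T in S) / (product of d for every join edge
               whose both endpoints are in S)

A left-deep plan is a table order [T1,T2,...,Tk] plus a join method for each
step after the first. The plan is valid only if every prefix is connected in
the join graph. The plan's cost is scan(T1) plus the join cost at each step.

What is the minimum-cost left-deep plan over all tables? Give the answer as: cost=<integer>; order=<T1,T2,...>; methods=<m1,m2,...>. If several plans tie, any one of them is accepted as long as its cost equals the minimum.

Selinger DP (subsets sized 1..n):
  {B}: scan cost=80, card=80
  {A}: scan cost=400, card=400
  {C}: scan cost=120, card=120
  {D}: scan cost=80, card=80
  {AB}: card=2000; try (B,hash)→1920, (A,nl_idx)→2800, (A,merge)→4720, (B,merge)→5040, (B,nl_idx)→5200, (A,hash)→7360 …(+2); best=1920 via (B,hash)
  {BC}: card=2400; try (B,hash)→1360, (C,merge)→1680, (B,merge)→1720, (C,hash)→1840, (B,nl_idx)→3360, (C,nl)→9680 …(+1); best=1360 via (B,hash)
  {BD}: card=320; try (B,nl_idx)→960, (D,hash)→1280, (B,hash)→1280, (D,merge)→1360, (B,merge)→1360, (D,nl)→6480 …(+1); best=960 via (B,nl_idx)
  {ABC}: card=60000; try (C,hash)→5600, (A,hash)→10960, (C,merge)→26880, (A,merge)→36560, (A,nl_idx)→82960, (C,nl)→241920 …(+1); best=5600 via (C,hash)
  {ABD}: card=8000; try (D,hash)→5040, (A,merge)→8160, (A,hash)→8480, (A,nl_idx)→11840, (D,merge)→26560, (A,nl)→128960 …(+1); best=5040 via (D,hash)
  {BCD}: card=9600; try (C,hash)→2960, (D,hash)→4880, (C,merge)→5120, (D,merge)→33200, (C,nl)→39360, (D,nl)→193360; best=2960 via (C,hash)
  {ABCD}: card=240000; try (C,hash)→14720, (A,hash)→19760, (D,hash)→66720, (C,merge)→118000, (A,merge)→150960, (A,nl_idx)→329360 …(+4); best=14720 via (C,hash)

cost=14720; order=A,B,D,C; methods=hash,hash,hash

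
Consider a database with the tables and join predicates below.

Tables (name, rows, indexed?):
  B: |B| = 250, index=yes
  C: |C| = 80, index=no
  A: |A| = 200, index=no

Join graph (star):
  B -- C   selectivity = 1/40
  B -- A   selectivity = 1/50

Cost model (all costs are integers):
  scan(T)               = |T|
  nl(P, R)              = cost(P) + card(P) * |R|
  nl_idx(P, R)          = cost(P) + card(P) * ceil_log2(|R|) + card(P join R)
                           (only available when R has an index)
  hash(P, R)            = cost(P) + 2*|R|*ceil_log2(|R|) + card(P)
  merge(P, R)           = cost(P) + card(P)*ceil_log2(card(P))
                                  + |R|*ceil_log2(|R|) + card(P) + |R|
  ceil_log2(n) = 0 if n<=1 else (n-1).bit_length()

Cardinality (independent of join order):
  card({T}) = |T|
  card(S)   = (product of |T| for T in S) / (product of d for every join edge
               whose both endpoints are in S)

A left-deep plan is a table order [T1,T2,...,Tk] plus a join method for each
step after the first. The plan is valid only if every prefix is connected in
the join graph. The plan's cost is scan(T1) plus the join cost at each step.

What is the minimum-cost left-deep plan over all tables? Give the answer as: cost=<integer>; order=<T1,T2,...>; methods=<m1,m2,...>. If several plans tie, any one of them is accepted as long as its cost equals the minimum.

cost=4920; order=A,B,C; methods=nl_idx,hash

Selinger DP (subsets sized 1..n):
  {B}: scan cost=250, card=250
  {C}: scan cost=80, card=80
  {A}: scan cost=200, card=200
  {BC}: card=500; try (B,nl_idx)→1220, (C,hash)→1620, (B,merge)→2970, (C,merge)→3140, (B,hash)→4160, (B,nl)→20080 …(+1); best=1220 via (B,nl_idx)
  {AB}: card=1000; try (B,nl_idx)→2800, (A,hash)→3700, (B,merge)→4250, (A,merge)→4300, (B,hash)→4400, (B,nl)→50200 …(+1); best=2800 via (B,nl_idx)
  {ABC}: card=2000; try (C,hash)→4920, (A,hash)→4920, (A,merge)→8020, (C,merge)→14440, (C,nl)→82800, (A,nl)→101220; best=4920 via (C,hash)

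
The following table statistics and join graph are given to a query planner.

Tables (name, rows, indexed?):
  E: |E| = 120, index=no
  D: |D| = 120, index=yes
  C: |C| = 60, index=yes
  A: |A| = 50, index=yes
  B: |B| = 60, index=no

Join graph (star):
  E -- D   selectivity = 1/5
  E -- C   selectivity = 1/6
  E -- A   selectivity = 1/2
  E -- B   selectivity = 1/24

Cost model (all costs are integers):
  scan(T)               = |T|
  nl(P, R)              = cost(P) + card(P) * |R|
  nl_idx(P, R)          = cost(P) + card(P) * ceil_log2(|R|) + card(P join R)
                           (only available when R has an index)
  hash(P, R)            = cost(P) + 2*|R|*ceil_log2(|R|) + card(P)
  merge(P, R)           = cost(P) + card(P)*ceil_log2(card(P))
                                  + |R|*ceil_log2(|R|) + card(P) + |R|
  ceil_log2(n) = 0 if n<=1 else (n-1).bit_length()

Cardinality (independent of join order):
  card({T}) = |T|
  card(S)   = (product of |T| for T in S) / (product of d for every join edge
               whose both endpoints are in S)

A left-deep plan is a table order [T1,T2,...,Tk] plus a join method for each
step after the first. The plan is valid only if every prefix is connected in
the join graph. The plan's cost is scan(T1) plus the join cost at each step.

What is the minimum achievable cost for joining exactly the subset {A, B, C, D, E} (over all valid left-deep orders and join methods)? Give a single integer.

Selinger DP over subsets of {A,B,C,D,E}:
  {E}: scan cost=120, card=120
  {D}: scan cost=120, card=120
  {C}: scan cost=60, card=60
  {A}: scan cost=50, card=50
  {B}: scan cost=60, card=60
  {DE}: card=2880; try (E,hash)→1920, (D,hash)→1920, (E,merge)→2040, (D,merge)→2040, (D,nl_idx)→3840, (E,nl)→14520 …(+1); best=1920 via (E,hash)
  {CE}: card=1200; try (C,hash)→960, (E,merge)→1440, (C,merge)→1500, (E,hash)→1800, (C,nl_idx)→2040, (E,nl)→7260 …(+1); best=960 via (C,hash)
  {AE}: card=3000; try (A,hash)→840, (E,merge)→1360, (A,merge)→1430, (E,hash)→1780, (A,nl_idx)→3840, (E,nl)→6050 …(+1); best=840 via (A,hash)
  {BE}: card=300; try (B,hash)→960, (E,merge)→1440, (B,merge)→1500, (E,hash)→1800, (E,nl)→7260, (B,nl)→7320; best=960 via (B,hash)
  {CDE}: card=28800; try (D,hash)→3840, (C,hash)→5520, (D,merge)→16320, (D,nl_idx)→38160, (C,merge)→39780, (C,nl_idx)→48000 …(+2); best=3840 via (D,hash)
  {ADE}: card=72000; try (A,hash)→5400, (D,hash)→5520, (A,merge)→39710, (D,merge)→40800, (A,nl_idx)→91200, (D,nl_idx)→93840 …(+2); best=5400 via (A,hash)
  {BDE}: card=7200; try (D,hash)→2940, (D,merge)→4920, (B,hash)→5520, (D,nl_idx)→10260, (D,nl)→36960, (B,merge)→39780 …(+1); best=2940 via (D,hash)
  {ACE}: card=30000; try (A,hash)→2760, (C,hash)→4560, (A,merge)→15710, (A,nl_idx)→38160, (C,merge)→40260, (C,nl_idx)→48840 …(+2); best=2760 via (A,hash)
  {BCE}: card=3000; try (C,hash)→1980, (B,hash)→2880, (C,merge)→4380, (C,nl_idx)→5760, (B,merge)→15780, (C,nl)→18960 …(+1); best=1980 via (C,hash)
  {ABE}: card=7500; try (A,hash)→1860, (A,merge)→4310, (B,hash)→4560, (A,nl_idx)→10260, (A,nl)→15960, (B,merge)→40260 …(+1); best=1860 via (A,hash)
  {ACDE}: card=720000; try (A,hash)→33240, (D,hash)→34440, (C,hash)→78120, (A,merge)→464990, (D,merge)→483720, (A,nl_idx)→896640 …(+6); best=33240 via (A,hash)
  {BCDE}: card=72000; try (D,hash)→6660, (C,hash)→10860, (B,hash)→33360, (D,merge)→41940, (D,nl_idx)→94980, (C,merge)→104160 …(+5); best=6660 via (D,hash)
  {ABDE}: card=180000; try (A,hash)→10740, (D,hash)→11040, (B,hash)→78120, (A,merge)→104090, (D,merge)→107820, (A,nl_idx)→226140 …(+5); best=10740 via (A,hash)
  {ABCE}: card=75000; try (A,hash)→5580, (C,hash)→10080, (B,hash)→33480, (A,merge)→41330, (A,nl_idx)→94980, (C,merge)→107280 …(+5); best=5580 via (A,hash)
  {ABCDE}: card=1800000; try (A,hash)→79260, (D,hash)→82260, (C,hash)→191460, (B,hash)→753960, (A,merge)→1303010, (D,merge)→1356540 …(+9); best=79260 via (A,hash)

79260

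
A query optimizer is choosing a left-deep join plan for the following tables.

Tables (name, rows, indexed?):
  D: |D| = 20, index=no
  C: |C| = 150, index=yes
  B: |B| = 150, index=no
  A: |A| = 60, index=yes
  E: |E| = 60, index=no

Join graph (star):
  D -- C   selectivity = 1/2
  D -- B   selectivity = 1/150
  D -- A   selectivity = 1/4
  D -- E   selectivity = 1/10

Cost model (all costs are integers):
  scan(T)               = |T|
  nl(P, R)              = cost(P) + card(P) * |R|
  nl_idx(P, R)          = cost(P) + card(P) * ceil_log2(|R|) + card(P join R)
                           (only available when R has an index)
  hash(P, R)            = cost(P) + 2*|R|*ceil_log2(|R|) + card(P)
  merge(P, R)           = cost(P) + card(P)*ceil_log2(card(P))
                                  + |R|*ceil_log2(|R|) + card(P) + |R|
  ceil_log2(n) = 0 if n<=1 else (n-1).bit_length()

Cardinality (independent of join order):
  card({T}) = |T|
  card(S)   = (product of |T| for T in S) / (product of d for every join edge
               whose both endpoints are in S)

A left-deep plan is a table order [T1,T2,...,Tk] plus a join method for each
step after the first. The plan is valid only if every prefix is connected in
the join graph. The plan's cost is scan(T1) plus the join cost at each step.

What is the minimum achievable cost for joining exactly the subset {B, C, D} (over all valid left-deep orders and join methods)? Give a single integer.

Selinger DP over subsets of {B,C,D}:
  {D}: scan cost=20, card=20
  {C}: scan cost=150, card=150
  {B}: scan cost=150, card=150
  {CD}: card=1500; try (D,hash)→500, (C,merge)→1490, (D,merge)→1620, (C,nl_idx)→1680, (C,hash)→2440, (C,nl)→3020 …(+1); best=500 via (D,hash)
  {BD}: card=20; try (D,hash)→500, (B,merge)→1490, (D,merge)→1620, (B,hash)→2440, (B,nl)→3020, (D,nl)→3150; best=500 via (D,hash)
  {BCD}: card=1500; try (C,merge)→1970, (C,nl_idx)→2160, (C,hash)→2920, (C,nl)→3500, (B,hash)→4400, (B,merge)→19850 …(+1); best=1970 via (C,merge)

1970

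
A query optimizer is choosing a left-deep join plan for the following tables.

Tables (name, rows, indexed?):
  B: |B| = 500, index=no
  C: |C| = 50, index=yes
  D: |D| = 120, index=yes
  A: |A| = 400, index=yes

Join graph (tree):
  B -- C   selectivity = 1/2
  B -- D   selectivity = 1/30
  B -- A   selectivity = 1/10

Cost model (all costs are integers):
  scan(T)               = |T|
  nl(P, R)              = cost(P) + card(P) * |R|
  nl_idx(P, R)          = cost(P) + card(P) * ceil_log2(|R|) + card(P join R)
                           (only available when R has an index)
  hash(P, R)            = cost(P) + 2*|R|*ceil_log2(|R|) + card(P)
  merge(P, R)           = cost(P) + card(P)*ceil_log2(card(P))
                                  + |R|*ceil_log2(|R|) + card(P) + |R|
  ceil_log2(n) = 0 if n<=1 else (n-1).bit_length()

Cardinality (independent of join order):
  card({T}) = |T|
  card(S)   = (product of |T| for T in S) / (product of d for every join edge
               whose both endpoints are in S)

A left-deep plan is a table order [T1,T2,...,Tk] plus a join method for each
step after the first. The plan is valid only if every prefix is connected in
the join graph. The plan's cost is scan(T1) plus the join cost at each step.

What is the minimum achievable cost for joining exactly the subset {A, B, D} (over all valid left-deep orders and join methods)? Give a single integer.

11880

Selinger DP over subsets of {A,B,D}:
  {B}: scan cost=500, card=500
  {D}: scan cost=120, card=120
  {A}: scan cost=400, card=400
  {BD}: card=2000; try (D,hash)→2680, (D,nl_idx)→6000, (B,merge)→6080, (D,merge)→6460, (B,hash)→9240, (B,nl)→60120 …(+1); best=2680 via (D,hash)
  {AB}: card=20000; try (A,hash)→8200, (B,merge)→9400, (A,merge)→9500, (B,hash)→9800, (A,nl_idx)→25000, (B,nl)→200400 …(+1); best=8200 via (A,hash)
  {ABD}: card=80000; try (A,hash)→11880, (D,hash)→29880, (A,merge)→30680, (A,nl_idx)→100680, (D,nl_idx)→228200, (D,merge)→329160 …(+2); best=11880 via (A,hash)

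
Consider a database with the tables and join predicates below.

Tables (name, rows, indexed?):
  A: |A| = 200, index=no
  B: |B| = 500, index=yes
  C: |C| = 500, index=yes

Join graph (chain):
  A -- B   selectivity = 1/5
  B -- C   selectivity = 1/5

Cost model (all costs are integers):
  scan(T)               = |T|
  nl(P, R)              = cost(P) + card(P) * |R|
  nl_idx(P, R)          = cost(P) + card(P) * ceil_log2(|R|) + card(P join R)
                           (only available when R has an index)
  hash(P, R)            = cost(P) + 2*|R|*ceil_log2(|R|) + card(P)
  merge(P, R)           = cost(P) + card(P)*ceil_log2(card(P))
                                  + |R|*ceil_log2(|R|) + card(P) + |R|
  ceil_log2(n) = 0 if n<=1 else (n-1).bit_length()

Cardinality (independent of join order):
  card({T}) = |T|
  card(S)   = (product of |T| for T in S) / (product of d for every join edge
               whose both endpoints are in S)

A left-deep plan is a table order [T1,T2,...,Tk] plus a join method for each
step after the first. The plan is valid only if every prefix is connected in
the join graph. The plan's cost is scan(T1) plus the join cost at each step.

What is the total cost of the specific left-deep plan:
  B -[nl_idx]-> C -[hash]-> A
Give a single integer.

step 1: scan B: cost=500, card=500
step 2: join C via nl_idx
    card(P join C) = 500*500/(5) = 50000
    cost = 500 + 500*9 + 50000 = 55000
step 3: join A via hash
    card(P join A) = 50000*200/(5) = 2000000
    cost = 55000 + 2*200*8 + 50000 = 108200

108200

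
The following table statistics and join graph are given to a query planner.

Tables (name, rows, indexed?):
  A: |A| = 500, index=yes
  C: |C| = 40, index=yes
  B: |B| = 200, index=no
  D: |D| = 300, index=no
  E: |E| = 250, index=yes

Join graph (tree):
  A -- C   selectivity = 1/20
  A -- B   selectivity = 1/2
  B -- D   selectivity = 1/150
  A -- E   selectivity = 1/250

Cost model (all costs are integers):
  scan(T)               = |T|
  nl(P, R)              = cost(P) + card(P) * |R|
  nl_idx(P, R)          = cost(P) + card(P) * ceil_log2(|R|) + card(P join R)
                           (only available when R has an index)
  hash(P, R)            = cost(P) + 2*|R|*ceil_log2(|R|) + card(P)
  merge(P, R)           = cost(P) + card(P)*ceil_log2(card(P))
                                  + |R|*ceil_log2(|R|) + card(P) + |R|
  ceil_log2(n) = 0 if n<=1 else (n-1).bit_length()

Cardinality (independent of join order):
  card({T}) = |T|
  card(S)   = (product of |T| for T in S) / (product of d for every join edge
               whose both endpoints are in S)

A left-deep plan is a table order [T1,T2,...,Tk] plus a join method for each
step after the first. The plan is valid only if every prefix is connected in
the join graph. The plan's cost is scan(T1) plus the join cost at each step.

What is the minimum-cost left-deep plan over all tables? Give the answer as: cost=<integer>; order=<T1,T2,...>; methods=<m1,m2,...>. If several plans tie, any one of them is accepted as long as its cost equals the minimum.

Selinger DP (subsets sized 1..n):
  {A}: scan cost=500, card=500
  {C}: scan cost=40, card=40
  {B}: scan cost=200, card=200
  {D}: scan cost=300, card=300
  {E}: scan cost=250, card=250
  {AC}: card=1000; try (A,nl_idx)→1400, (C,hash)→1480, (C,nl_idx)→4500, (A,merge)→5320, (C,merge)→5780, (A,hash)→9080 …(+2); best=1400 via (A,nl_idx)
  {AB}: card=50000; try (B,hash)→4200, (A,merge)→7000, (B,merge)→7300, (A,hash)→9400, (A,nl_idx)→52000, (A,nl)→100200 …(+1); best=4200 via (B,hash)
  {AE}: card=500; try (A,nl_idx)→3000, (E,hash)→5000, (E,nl_idx)→5000, (A,merge)→7500, (E,merge)→7750, (A,hash)→9500 …(+2); best=3000 via (A,nl_idx)
  {BD}: card=400; try (B,hash)→3800, (D,merge)→5000, (B,merge)→5100, (D,hash)→5800, (D,nl)→60200, (B,nl)→60300; best=3800 via (B,hash)
  {ABC}: card=100000; try (B,hash)→5600, (B,merge)→14200, (C,hash)→54680, (B,nl)→201400, (C,nl_idx)→404200, (C,merge)→854480 …(+1); best=5600 via (B,hash)
  {ACE}: card=1000; try (C,hash)→3980, (E,hash)→6400, (C,nl_idx)→7000, (C,merge)→8280, (E,nl_idx)→10400, (E,merge)→14650 …(+2); best=3980 via (C,hash)
  {ABD}: card=100000; try (A,merge)→12800, (A,hash)→13200, (D,hash)→59600, (A,nl_idx)→107400, (A,nl)→203800, (D,merge)→857200 …(+1); best=12800 via (A,merge)
  {ABE}: card=50000; try (B,hash)→6700, (B,merge)→9800, (E,hash)→58200, (B,nl)→103000, (E,nl_idx)→454200, (E,merge)→856450 …(+1); best=6700 via (B,hash)
  {ABCD}: card=200000; try (D,hash)→111000, (C,hash)→113280, (C,nl_idx)→812800, (D,merge)→1808600, (C,merge)→1813080, (C,nl)→4012800 …(+1); best=111000 via (D,hash)
  {ABCE}: card=100000; try (B,hash)→8180, (B,merge)→16780, (C,hash)→57180, (E,hash)→109600, (B,nl)→203980, (C,nl_idx)→406700 …(+5); best=8180 via (B,hash)
  {ABDE}: card=100000; try (D,hash)→62100, (E,hash)→116800, (D,merge)→859700, (E,nl_idx)→912800, (E,merge)→1815050, (D,nl)→15006700 …(+1); best=62100 via (D,hash)
  {ABCDE}: card=200000; try (D,hash)→113580, (C,hash)→162580, (E,hash)→315000, (C,nl_idx)→862100, (D,merge)→1811180, (C,merge)→1862380 …(+5); best=113580 via (D,hash)

cost=113580; order=E,A,C,B,D; methods=nl_idx,hash,hash,hash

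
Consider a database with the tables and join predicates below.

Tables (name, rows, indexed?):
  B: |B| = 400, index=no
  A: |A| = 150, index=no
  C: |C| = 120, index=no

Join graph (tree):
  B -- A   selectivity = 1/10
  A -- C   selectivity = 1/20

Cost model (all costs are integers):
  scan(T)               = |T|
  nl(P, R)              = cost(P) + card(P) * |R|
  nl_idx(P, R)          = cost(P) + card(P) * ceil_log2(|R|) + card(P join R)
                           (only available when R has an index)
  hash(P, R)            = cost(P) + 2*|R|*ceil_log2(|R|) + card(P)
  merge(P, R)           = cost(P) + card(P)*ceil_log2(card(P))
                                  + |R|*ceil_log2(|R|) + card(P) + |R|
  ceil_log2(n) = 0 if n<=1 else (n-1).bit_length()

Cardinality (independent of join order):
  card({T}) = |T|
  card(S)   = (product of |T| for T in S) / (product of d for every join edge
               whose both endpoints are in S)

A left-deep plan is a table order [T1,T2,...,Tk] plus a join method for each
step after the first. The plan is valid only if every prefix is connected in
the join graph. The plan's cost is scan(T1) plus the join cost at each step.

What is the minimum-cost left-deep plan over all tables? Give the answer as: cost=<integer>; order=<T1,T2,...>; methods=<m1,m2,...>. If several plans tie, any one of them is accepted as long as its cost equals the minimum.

cost=10080; order=A,C,B; methods=hash,hash

Selinger DP (subsets sized 1..n):
  {B}: scan cost=400, card=400
  {A}: scan cost=150, card=150
  {C}: scan cost=120, card=120
  {AB}: card=6000; try (A,hash)→3200, (B,merge)→5500, (A,merge)→5750, (B,hash)→7500, (B,nl)→60150, (A,nl)→60400; best=3200 via (A,hash)
  {AC}: card=900; try (C,hash)→1980, (A,merge)→2430, (C,merge)→2460, (A,hash)→2640, (A,nl)→18120, (C,nl)→18150; best=1980 via (C,hash)
  {ABC}: card=36000; try (B,hash)→10080, (C,hash)→10880, (B,merge)→15880, (C,merge)→88160, (B,nl)→361980, (C,nl)→723200; best=10080 via (B,hash)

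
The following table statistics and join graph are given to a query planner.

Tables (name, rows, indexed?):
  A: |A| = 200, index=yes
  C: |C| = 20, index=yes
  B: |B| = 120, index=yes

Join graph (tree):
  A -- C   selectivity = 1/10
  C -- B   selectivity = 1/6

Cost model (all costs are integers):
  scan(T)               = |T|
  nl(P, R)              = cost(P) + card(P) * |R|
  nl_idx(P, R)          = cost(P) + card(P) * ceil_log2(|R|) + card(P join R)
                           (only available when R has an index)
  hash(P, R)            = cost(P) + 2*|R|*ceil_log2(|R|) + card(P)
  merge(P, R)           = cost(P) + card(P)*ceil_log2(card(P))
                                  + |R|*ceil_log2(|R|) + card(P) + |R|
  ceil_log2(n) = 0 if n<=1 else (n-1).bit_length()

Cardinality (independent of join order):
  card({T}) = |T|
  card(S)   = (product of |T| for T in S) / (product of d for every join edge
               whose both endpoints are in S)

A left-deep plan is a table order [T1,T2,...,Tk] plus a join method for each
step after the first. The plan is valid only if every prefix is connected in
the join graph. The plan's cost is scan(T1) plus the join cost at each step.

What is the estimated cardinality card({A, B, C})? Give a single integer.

8000

Tables in S: A(200), B(120), C(20)
Edges inside S: A-C(d=10), C-B(d=6)
numerator = 200 * 120 * 20 = 480000
denominator = 10 * 6 = 60
card(S) = 480000 / 60 = 8000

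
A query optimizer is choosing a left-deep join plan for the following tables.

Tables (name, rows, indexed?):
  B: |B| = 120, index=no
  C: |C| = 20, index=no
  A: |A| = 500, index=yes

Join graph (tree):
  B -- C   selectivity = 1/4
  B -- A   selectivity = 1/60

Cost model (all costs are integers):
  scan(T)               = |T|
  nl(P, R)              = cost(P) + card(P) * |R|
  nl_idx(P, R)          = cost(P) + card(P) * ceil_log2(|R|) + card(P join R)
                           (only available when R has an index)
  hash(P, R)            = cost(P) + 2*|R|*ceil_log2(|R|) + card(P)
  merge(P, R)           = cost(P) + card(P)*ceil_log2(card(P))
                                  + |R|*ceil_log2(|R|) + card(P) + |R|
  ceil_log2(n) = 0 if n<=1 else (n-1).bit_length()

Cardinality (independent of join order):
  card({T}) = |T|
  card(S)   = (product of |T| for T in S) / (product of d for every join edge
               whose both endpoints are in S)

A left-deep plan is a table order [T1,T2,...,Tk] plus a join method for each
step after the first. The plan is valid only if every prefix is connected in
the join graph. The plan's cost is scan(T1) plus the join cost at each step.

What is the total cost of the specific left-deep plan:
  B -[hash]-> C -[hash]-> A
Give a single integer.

10040

step 1: scan B: cost=120, card=120
step 2: join C via hash
    card(P join C) = 120*20/(4) = 600
    cost = 120 + 2*20*5 + 120 = 440
step 3: join A via hash
    card(P join A) = 600*500/(60) = 5000
    cost = 440 + 2*500*9 + 600 = 10040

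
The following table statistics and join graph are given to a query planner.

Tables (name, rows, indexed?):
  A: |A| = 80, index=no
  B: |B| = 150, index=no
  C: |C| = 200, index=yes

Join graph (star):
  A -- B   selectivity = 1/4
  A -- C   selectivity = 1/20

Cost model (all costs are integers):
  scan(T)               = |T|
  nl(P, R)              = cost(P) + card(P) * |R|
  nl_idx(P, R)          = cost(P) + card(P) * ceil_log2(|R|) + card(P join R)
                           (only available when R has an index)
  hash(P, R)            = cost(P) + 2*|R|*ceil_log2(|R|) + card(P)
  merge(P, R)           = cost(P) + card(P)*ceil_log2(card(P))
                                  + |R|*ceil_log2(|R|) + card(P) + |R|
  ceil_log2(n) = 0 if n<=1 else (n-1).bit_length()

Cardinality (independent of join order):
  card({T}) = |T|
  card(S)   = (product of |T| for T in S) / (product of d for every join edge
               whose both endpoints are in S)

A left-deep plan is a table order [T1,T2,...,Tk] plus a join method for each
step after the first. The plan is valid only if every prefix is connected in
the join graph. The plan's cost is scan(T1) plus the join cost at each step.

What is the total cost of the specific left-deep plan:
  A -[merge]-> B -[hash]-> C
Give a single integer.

step 1: scan A: cost=80, card=80
step 2: join B via merge
    card(P join B) = 80*150/(4) = 3000
    cost = 80 + 80*7 + 150*8 + 80 + 150 = 2070
step 3: join C via hash
    card(P join C) = 3000*200/(20) = 30000
    cost = 2070 + 2*200*8 + 3000 = 8270

8270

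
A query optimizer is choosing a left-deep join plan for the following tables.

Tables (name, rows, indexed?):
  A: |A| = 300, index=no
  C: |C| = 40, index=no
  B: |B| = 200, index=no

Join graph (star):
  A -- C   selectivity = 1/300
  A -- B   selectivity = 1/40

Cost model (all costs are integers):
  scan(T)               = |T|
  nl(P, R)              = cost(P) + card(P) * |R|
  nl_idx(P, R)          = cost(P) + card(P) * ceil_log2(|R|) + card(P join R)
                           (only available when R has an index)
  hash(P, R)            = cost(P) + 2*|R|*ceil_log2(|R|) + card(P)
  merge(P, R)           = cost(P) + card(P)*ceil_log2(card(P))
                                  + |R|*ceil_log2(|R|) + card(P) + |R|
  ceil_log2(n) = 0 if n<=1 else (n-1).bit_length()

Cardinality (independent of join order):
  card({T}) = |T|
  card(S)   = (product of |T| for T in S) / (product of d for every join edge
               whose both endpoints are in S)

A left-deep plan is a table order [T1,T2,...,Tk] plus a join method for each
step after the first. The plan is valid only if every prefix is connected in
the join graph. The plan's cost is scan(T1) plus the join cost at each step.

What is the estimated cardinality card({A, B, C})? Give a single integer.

200

Tables in S: A(300), B(200), C(40)
Edges inside S: A-C(d=300), A-B(d=40)
numerator = 300 * 200 * 40 = 2400000
denominator = 300 * 40 = 12000
card(S) = 2400000 / 12000 = 200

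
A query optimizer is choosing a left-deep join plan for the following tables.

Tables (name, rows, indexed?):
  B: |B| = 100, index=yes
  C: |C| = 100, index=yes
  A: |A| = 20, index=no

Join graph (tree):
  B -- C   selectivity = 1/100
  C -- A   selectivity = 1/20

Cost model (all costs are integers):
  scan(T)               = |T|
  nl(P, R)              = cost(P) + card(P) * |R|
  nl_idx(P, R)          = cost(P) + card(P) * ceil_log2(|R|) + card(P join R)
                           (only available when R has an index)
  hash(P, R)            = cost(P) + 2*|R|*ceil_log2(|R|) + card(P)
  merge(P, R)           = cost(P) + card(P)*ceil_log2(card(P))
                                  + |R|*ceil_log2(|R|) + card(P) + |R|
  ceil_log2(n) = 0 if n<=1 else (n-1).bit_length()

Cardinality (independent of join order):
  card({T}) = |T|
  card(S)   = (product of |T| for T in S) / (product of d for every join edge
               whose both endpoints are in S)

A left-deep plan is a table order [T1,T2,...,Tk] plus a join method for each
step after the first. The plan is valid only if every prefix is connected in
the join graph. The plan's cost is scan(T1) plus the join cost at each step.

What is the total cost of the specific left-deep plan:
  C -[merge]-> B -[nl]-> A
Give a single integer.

3700

step 1: scan C: cost=100, card=100
step 2: join B via merge
    card(P join B) = 100*100/(100) = 100
    cost = 100 + 100*7 + 100*7 + 100 + 100 = 1700
step 3: join A via nl
    card(P join A) = 100*20/(20) = 100
    cost = 1700 + 100*20 = 3700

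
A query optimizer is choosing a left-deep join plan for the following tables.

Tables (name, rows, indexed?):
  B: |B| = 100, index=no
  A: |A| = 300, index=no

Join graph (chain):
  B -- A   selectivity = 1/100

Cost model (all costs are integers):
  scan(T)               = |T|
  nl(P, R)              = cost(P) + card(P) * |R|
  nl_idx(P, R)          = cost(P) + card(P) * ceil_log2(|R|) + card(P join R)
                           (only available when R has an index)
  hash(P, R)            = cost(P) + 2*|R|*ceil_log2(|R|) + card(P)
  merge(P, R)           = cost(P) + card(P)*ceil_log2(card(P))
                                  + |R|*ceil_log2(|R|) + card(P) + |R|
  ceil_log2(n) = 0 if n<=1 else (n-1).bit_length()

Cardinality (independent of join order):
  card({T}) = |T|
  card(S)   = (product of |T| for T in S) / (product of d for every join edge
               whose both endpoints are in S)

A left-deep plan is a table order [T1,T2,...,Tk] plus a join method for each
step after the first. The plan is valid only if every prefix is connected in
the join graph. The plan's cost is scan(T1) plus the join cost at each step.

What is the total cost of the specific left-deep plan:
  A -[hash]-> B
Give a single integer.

step 1: scan A: cost=300, card=300
step 2: join B via hash
    card(P join B) = 300*100/(100) = 300
    cost = 300 + 2*100*7 + 300 = 2000

2000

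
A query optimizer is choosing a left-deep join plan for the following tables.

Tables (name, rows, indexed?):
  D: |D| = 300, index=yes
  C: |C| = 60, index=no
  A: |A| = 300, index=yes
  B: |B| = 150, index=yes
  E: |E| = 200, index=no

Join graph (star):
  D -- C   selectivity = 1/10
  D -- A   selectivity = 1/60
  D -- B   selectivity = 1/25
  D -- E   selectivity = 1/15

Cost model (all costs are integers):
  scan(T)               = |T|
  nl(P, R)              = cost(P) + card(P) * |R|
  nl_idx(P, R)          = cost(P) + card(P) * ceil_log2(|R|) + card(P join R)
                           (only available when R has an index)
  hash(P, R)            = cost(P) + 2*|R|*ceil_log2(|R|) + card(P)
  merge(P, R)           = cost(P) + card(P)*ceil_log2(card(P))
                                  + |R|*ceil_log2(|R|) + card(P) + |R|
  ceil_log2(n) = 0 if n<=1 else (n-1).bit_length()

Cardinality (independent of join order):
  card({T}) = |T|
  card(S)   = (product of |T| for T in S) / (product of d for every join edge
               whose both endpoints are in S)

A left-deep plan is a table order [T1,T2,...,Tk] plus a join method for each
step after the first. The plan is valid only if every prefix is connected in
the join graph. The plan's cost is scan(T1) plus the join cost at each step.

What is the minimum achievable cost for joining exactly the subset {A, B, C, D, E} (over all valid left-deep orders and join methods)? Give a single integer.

Selinger DP over subsets of {A,B,C,D,E}:
  {D}: scan cost=300, card=300
  {C}: scan cost=60, card=60
  {A}: scan cost=300, card=300
  {B}: scan cost=150, card=150
  {E}: scan cost=200, card=200
  {CD}: card=1800; try (C,hash)→1320, (D,nl_idx)→2400, (D,merge)→3480, (C,merge)→3720, (D,hash)→5520, (D,nl)→18060 …(+1); best=1320 via (C,hash)
  {AD}: card=1500; try (D,nl_idx)→4500, (A,nl_idx)→4500, (D,hash)→6000, (A,hash)→6000, (D,merge)→6300, (A,merge)→6300 …(+2); best=4500 via (D,nl_idx)
  {BD}: card=1800; try (B,hash)→3000, (D,nl_idx)→3300, (D,merge)→4500, (B,nl_idx)→4500, (B,merge)→4650, (D,hash)→5700 …(+2); best=3000 via (B,hash)
  {DE}: card=4000; try (E,hash)→3800, (D,merge)→5000, (E,merge)→5100, (D,hash)→5800, (D,nl_idx)→6000, (D,nl)→60200 …(+1); best=3800 via (E,hash)
  {ACD}: card=9000; try (C,hash)→6720, (A,hash)→8520, (C,merge)→22920, (A,merge)→25920, (A,nl_idx)→26520, (C,nl)→94500 …(+1); best=6720 via (C,hash)
  {BCD}: card=10800; try (C,hash)→5520, (B,hash)→5520, (B,merge)→24270, (C,merge)→25020, (B,nl_idx)→26520, (C,nl)→111000 …(+1); best=5520 via (C,hash)
  {CDE}: card=24000; try (E,hash)→6320, (C,hash)→8520, (E,merge)→24720, (C,merge)→56220, (C,nl)→243800, (E,nl)→361320; best=6320 via (E,hash)
  {ABD}: card=9000; try (B,hash)→8400, (A,hash)→10200, (B,merge)→23850, (B,nl_idx)→25500, (A,merge)→27600, (A,nl_idx)→28200 …(+2); best=8400 via (B,hash)
  {ADE}: card=20000; try (E,hash)→9200, (A,hash)→13200, (E,merge)→24300, (A,merge)→58800, (A,nl_idx)→59800, (E,nl)→304500 …(+1); best=9200 via (E,hash)
  {BDE}: card=24000; try (E,hash)→8000, (B,hash)→10200, (E,merge)→26400, (B,merge)→57150, (B,nl_idx)→59800, (E,nl)→363000 …(+1); best=8000 via (E,hash)
  {ABCD}: card=54000; try (C,hash)→18120, (B,hash)→18120, (A,hash)→21720, (B,nl_idx)→132720, (B,merge)→143070, (C,merge)→143820 …(+5); best=18120 via (C,hash)
  {ACDE}: card=120000; try (E,hash)→18920, (C,hash)→29920, (A,hash)→35720, (E,merge)→143520, (C,merge)→329620, (A,nl_idx)→342320 …(+4); best=18920 via (E,hash)
  {BCDE}: card=144000; try (E,hash)→19520, (C,hash)→32720, (B,hash)→32720, (E,merge)→169320, (B,nl_idx)→342320, (B,merge)→391670 …(+4); best=19520 via (E,hash)
  {ABDE}: card=120000; try (E,hash)→20600, (B,hash)→31600, (A,hash)→37400, (E,merge)→145200, (B,nl_idx)→289200, (B,merge)→330550 …(+5); best=20600 via (E,hash)
  {ABCDE}: card=720000; try (E,hash)→75320, (C,hash)→141320, (B,hash)→141320, (A,hash)→168920, (E,merge)→937920, (B,nl_idx)→1698920 …(+8); best=75320 via (E,hash)

75320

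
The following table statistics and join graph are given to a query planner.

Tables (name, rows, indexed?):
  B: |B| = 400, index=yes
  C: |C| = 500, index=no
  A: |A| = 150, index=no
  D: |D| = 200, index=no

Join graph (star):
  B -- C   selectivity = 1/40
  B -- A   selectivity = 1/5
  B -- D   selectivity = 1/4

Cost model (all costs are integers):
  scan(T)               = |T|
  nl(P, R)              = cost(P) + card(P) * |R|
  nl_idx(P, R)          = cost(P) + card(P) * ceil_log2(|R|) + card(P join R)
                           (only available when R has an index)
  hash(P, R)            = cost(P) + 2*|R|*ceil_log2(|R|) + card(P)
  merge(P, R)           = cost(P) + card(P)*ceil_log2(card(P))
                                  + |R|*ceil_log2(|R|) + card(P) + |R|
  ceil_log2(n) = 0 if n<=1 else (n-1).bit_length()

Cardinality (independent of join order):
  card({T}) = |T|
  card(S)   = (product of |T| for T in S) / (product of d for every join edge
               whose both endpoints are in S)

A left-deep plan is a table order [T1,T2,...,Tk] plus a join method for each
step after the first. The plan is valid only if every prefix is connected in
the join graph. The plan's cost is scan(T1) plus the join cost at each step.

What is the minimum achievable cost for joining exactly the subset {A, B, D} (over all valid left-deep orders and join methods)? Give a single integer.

18400

Selinger DP over subsets of {A,B,D}:
  {B}: scan cost=400, card=400
  {A}: scan cost=150, card=150
  {D}: scan cost=200, card=200
  {AB}: card=12000; try (A,hash)→3200, (B,merge)→5500, (A,merge)→5750, (B,hash)→7500, (B,nl_idx)→13500, (B,nl)→60150 …(+1); best=3200 via (A,hash)
  {BD}: card=20000; try (D,hash)→4000, (B,merge)→6000, (D,merge)→6200, (B,hash)→7600, (B,nl_idx)→22000, (B,nl)→80200 …(+1); best=4000 via (D,hash)
  {ABD}: card=600000; try (D,hash)→18400, (A,hash)→26400, (D,merge)→185000, (A,merge)→325350, (D,nl)→2403200, (A,nl)→3004000; best=18400 via (D,hash)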